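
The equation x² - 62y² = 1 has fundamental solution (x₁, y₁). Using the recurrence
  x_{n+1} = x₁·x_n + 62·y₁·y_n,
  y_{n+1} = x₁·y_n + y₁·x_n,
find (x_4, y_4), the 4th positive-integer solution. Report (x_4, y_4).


Step 1: Find the fundamental solution (x₁, y₁) of x² - 62y² = 1.
  Expand √62 as a continued fraction. a₀ = ⌊√62⌋ = 7; iterate m_{k+1} = d_k·a_k − m_k, d_{k+1} = (62 − m_{k+1}²)/d_k, a_{k+1} = ⌊(a₀ + m_{k+1})/d_{k+1}⌋ (starting m₀ = 0, d₀ = 1), with convergents p_k = a_k·p_{k-1} + p_{k-2}, q_k = a_k·q_{k-1} + q_{k-2} (p₋₁ = 1, q₋₁ = 0):
  k = 0: a₀ = 7; p₀/q₀ = 7/1; p₀² − 62·q₀² = 49 − 62 = -13.
  k = 1: m = 7, d = 13, a = ⌊(7 + 7)/13⌋ = 1; p/q = (1·7 + 1)/(1·1 + 0) = 8/1; p² − 62·q² = 64 − 62 = 2.
  k = 2: m = 6, d = 2, a = ⌊(7 + 6)/2⌋ = 6; p/q = (6·8 + 7)/(6·1 + 1) = 55/7; p² − 62·q² = 3025 − 3038 = -13.
  k = 3: m = 6, d = 13, a = ⌊(7 + 6)/13⌋ = 1; p/q = (1·55 + 8)/(1·7 + 1) = 63/8; p² − 62·q² = 3969 − 3968 = 1.
  The first convergent with p² − 62·q² = 1 gives the fundamental solution (x₁, y₁) = (63, 8).
Step 2: Apply the recurrence (x_{n+1}, y_{n+1}) = (x₁x_n + 62y₁y_n, x₁y_n + y₁x_n) repeatedly.
  From (x_1, y_1) = (63, 8): x_2 = 63·63 + 62·8·8 = 7937; y_2 = 63·8 + 8·63 = 1008.
  From (x_2, y_2) = (7937, 1008): x_3 = 63·7937 + 62·8·1008 = 999999; y_3 = 63·1008 + 8·7937 = 127000.
  From (x_3, y_3) = (999999, 127000): x_4 = 63·999999 + 62·8·127000 = 125991937; y_4 = 63·127000 + 8·999999 = 16000992.
Step 3: Verify x_4² - 62·y_4² = 15873968189011969 - 15873968189011968 = 1 (should be 1). ✓

(x_1, y_1) = (63, 8); (x_4, y_4) = (125991937, 16000992).


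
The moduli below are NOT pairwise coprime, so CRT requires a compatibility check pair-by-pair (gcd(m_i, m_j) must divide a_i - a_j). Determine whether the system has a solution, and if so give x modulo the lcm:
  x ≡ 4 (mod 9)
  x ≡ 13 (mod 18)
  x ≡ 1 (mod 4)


Moduli 9, 18, 4 are not pairwise coprime, so CRT works modulo lcm(m_i) when all pairwise compatibility conditions hold.
Pairwise compatibility: gcd(m_i, m_j) must divide a_i - a_j for every pair.
Merge one congruence at a time:
  Start: x ≡ 4 (mod 9).
  Combine with x ≡ 13 (mod 18): gcd(9, 18) = 9; 13 - 4 = 9, which IS divisible by 9, so compatible.
    Write x = 4 + 9·t and substitute into x ≡ 13 (mod 18): 9·t ≡ 13 − 4 = 9 (mod 18).
    Divide the congruence (and modulus) by g = 9: 1·t ≡ 1 (mod 2).
    So t ≡ 1 (mod 2).
    Then x = 4 + 9·1 = 13, valid modulo lcm(9, 18) = 18: x ≡ 13 (mod 18).
  Combine with x ≡ 1 (mod 4): gcd(18, 4) = 2; 1 - 13 = -12, which IS divisible by 2, so compatible.
    Write x = 13 + 18·t and substitute into x ≡ 1 (mod 4): 18·t ≡ 1 − 13 = -12 (mod 4).
    Divide the congruence (and modulus) by g = 2: 9·t ≡ -6 (mod 2).
    Reduce coefficients mod 2: 1·t ≡ 0 (mod 2).
    So t ≡ 0 (mod 2).
    Then x = 13 + 18·0 = 13, valid modulo lcm(18, 4) = 36: x ≡ 13 (mod 36).
Verify: 13 mod 9 = 4, 13 mod 18 = 13, 13 mod 4 = 1.

x ≡ 13 (mod 36).


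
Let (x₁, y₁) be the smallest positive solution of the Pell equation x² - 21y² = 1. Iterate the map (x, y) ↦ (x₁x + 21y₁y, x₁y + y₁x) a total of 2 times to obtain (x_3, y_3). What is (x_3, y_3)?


Step 1: Find the fundamental solution (x₁, y₁) of x² - 21y² = 1.
  Expand √21 as a continued fraction. a₀ = ⌊√21⌋ = 4; iterate m_{k+1} = d_k·a_k − m_k, d_{k+1} = (21 − m_{k+1}²)/d_k, a_{k+1} = ⌊(a₀ + m_{k+1})/d_{k+1}⌋ (starting m₀ = 0, d₀ = 1), with convergents p_k = a_k·p_{k-1} + p_{k-2}, q_k = a_k·q_{k-1} + q_{k-2} (p₋₁ = 1, q₋₁ = 0):
  k = 0: a₀ = 4; p₀/q₀ = 4/1; p₀² − 21·q₀² = 16 − 21 = -5.
  k = 1: m = 4, d = 5, a = ⌊(4 + 4)/5⌋ = 1; p/q = (1·4 + 1)/(1·1 + 0) = 5/1; p² − 21·q² = 25 − 21 = 4.
  k = 2: m = 1, d = 4, a = ⌊(4 + 1)/4⌋ = 1; p/q = (1·5 + 4)/(1·1 + 1) = 9/2; p² − 21·q² = 81 − 84 = -3.
  k = 3: m = 3, d = 3, a = ⌊(4 + 3)/3⌋ = 2; p/q = (2·9 + 5)/(2·2 + 1) = 23/5; p² − 21·q² = 529 − 525 = 4.
  k = 4: m = 3, d = 4, a = ⌊(4 + 3)/4⌋ = 1; p/q = (1·23 + 9)/(1·5 + 2) = 32/7; p² − 21·q² = 1024 − 1029 = -5.
  k = 5: m = 1, d = 5, a = ⌊(4 + 1)/5⌋ = 1; p/q = (1·32 + 23)/(1·7 + 5) = 55/12; p² − 21·q² = 3025 − 3024 = 1.
  The first convergent with p² − 21·q² = 1 gives the fundamental solution (x₁, y₁) = (55, 12).
Step 2: Apply the recurrence (x_{n+1}, y_{n+1}) = (x₁x_n + 21y₁y_n, x₁y_n + y₁x_n) repeatedly.
  From (x_1, y_1) = (55, 12): x_2 = 55·55 + 21·12·12 = 6049; y_2 = 55·12 + 12·55 = 1320.
  From (x_2, y_2) = (6049, 1320): x_3 = 55·6049 + 21·12·1320 = 665335; y_3 = 55·1320 + 12·6049 = 145188.
Step 3: Verify x_3² - 21·y_3² = 442670662225 - 442670662224 = 1 (should be 1). ✓

(x_1, y_1) = (55, 12); (x_3, y_3) = (665335, 145188).


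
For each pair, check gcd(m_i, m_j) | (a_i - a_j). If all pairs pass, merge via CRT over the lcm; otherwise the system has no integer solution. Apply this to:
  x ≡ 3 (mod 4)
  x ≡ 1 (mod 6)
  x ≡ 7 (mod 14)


Moduli 4, 6, 14 are not pairwise coprime, so CRT works modulo lcm(m_i) when all pairwise compatibility conditions hold.
Pairwise compatibility: gcd(m_i, m_j) must divide a_i - a_j for every pair.
Merge one congruence at a time:
  Start: x ≡ 3 (mod 4).
  Combine with x ≡ 1 (mod 6): gcd(4, 6) = 2; 1 - 3 = -2, which IS divisible by 2, so compatible.
    Write x = 3 + 4·t and substitute into x ≡ 1 (mod 6): 4·t ≡ 1 − 3 = -2 (mod 6).
    Divide the congruence (and modulus) by g = 2: 2·t ≡ -1 (mod 3).
    Reduce coefficients mod 3: 2·t ≡ 2 (mod 3).
    The inverse of 2 mod 3 is 2 (since 2·2 = 4 = 1·3 + 1), so t ≡ 2·2 = 4 ≡ 1 (mod 3).
    Then x = 3 + 4·1 = 7, valid modulo lcm(4, 6) = 12: x ≡ 7 (mod 12).
  Combine with x ≡ 7 (mod 14): gcd(12, 14) = 2; 7 - 7 = 0, which IS divisible by 2, so compatible.
    Write x = 7 + 12·t and substitute into x ≡ 7 (mod 14): 12·t ≡ 7 − 7 = 0 (mod 14).
    Divide the congruence (and modulus) by g = 2: 6·t ≡ 0 (mod 7).
    The inverse of 6 mod 7 is 6 (since 6·6 = 36 = 5·7 + 1), so t ≡ 6·0 = 0 ≡ 0 (mod 7).
    Then x = 7 + 12·0 = 7, valid modulo lcm(12, 14) = 84: x ≡ 7 (mod 84).
Verify: 7 mod 4 = 3, 7 mod 6 = 1, 7 mod 14 = 7.

x ≡ 7 (mod 84).


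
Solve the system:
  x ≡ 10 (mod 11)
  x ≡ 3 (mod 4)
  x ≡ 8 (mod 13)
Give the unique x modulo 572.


Moduli 11, 4, 13 are pairwise coprime; by CRT there is a unique solution modulo M = 11 · 4 · 13 = 572.
Solve pairwise, accumulating the modulus:
  Start with x ≡ 10 (mod 11).
  Combine with x ≡ 3 (mod 4): since gcd(11, 4) = 1, we get a unique residue mod 44.
    Write x = 10 + 11·t and substitute into x ≡ 3 (mod 4): 11·t ≡ 3 − 10 = -7 (mod 4).
    Reduce coefficients mod 4: 3·t ≡ 1 (mod 4).
    The inverse of 3 mod 4 is 3 (since 3·3 = 9 = 2·4 + 1), so t ≡ 3·1 = 3 ≡ 3 (mod 4).
    Then x = 10 + 11·3 = 43, valid modulo lcm(11, 4) = 44: x ≡ 43 (mod 44).
  Combine with x ≡ 8 (mod 13): since gcd(44, 13) = 1, we get a unique residue mod 572.
    Write x = 43 + 44·t and substitute into x ≡ 8 (mod 13): 44·t ≡ 8 − 43 = -35 (mod 13).
    Reduce coefficients mod 13: 5·t ≡ 4 (mod 13).
    The inverse of 5 mod 13 is 8 (since 5·8 = 40 = 3·13 + 1), so t ≡ 8·4 = 32 ≡ 6 (mod 13).
    Then x = 43 + 44·6 = 307, valid modulo lcm(44, 13) = 572: x ≡ 307 (mod 572).
Verify: 307 mod 11 = 10 ✓, 307 mod 4 = 3 ✓, 307 mod 13 = 8 ✓.

x ≡ 307 (mod 572).


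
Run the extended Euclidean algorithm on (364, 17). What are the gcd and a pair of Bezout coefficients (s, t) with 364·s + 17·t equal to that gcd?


Euclidean algorithm on (364, 17) — divide until remainder is 0:
  364 = 21 · 17 + 7
  17 = 2 · 7 + 3
  7 = 2 · 3 + 1
  3 = 3 · 1 + 0
gcd(364, 17) = 1.
Track Bezout coefficients alongside the remainders: start with r₀ = 364 = a·1 + b·0 (s = 1, t = 0) and r₁ = 17 = a·0 + b·1 (s = 0, t = 1); each new remainder r_{k+1} = r_{k-1} − q_k·r_k inherits s_{k+1} = s_{k-1} − q_k·s_k, t_{k+1} = t_{k-1} − q_k·t_k, so r_k = a·s_k + b·t_k at every step:
  q = 21: r = 7, s = 1 − 21·0 = 1, t = 0 − 21·1 = -21  (check: 364·1 + 17·(-21) = 7)
  q = 2: r = 3, s = 0 − 2·1 = -2, t = 1 − 2·(-21) = 43  (check: 364·(-2) + 17·43 = 3)
  q = 2: r = 1, s = 1 − 2·(-2) = 5, t = -21 − 2·43 = -107  (check: 364·5 + 17·(-107) = 1)
The row with r = 1 (the gcd) gives the Bezout coefficients s = 5, t = -107.
Result: 364 · (5) + 17 · (-107) = 1.

gcd(364, 17) = 1; s = 5, t = -107 (check: 364·5 + 17·(-107) = 1).


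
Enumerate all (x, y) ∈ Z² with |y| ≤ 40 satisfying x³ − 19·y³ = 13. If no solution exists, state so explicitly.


The equation is x³ - 19y³ = 13. For fixed y, x³ = 19·y³ + 13, so a solution requires the RHS to be a perfect cube.
Strategy: iterate y from -40 to 40, compute RHS = 19·y³ + 13, and check whether it is a (positive or negative) perfect cube.
Check small values of y:
  y = 0: RHS = 13 is not a perfect cube.
  y = 1: RHS = 32 is not a perfect cube.
  y = -1: RHS = -6 is not a perfect cube.
  y = 2: RHS = 165 is not a perfect cube.
  y = -2: RHS = -139 is not a perfect cube.
  y = 3: RHS = 526 is not a perfect cube.
  y = -3: RHS = -500 is not a perfect cube.
Continuing the search up to |y| = 40 finds no solutions either.
No (x, y) in the scanned range satisfies the equation.

No integer solutions with |y| ≤ 40.


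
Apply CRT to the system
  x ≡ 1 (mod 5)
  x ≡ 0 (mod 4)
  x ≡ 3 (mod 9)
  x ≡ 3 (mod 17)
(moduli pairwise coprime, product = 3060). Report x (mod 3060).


Product of moduli M = 5 · 4 · 9 · 17 = 3060.
Merge one congruence at a time:
  Start: x ≡ 1 (mod 5).
  Combine with x ≡ 0 (mod 4); new modulus lcm = 20.
    Write x = 1 + 5·t and substitute into x ≡ 0 (mod 4): 5·t ≡ 0 − 1 = -1 (mod 4).
    Reduce coefficients mod 4: 1·t ≡ 3 (mod 4).
    So t ≡ 3 (mod 4).
    Then x = 1 + 5·3 = 16, valid modulo lcm(5, 4) = 20: x ≡ 16 (mod 20).
  Combine with x ≡ 3 (mod 9); new modulus lcm = 180.
    Write x = 16 + 20·t and substitute into x ≡ 3 (mod 9): 20·t ≡ 3 − 16 = -13 (mod 9).
    Reduce coefficients mod 9: 2·t ≡ 5 (mod 9).
    The inverse of 2 mod 9 is 5 (since 2·5 = 10 = 1·9 + 1), so t ≡ 5·5 = 25 ≡ 7 (mod 9).
    Then x = 16 + 20·7 = 156, valid modulo lcm(20, 9) = 180: x ≡ 156 (mod 180).
  Combine with x ≡ 3 (mod 17); new modulus lcm = 3060.
    Write x = 156 + 180·t and substitute into x ≡ 3 (mod 17): 180·t ≡ 3 − 156 = -153 (mod 17).
    Reduce coefficients mod 17: 10·t ≡ 0 (mod 17).
    The inverse of 10 mod 17 is 12 (since 10·12 = 120 = 7·17 + 1), so t ≡ 12·0 = 0 ≡ 0 (mod 17).
    Then x = 156 + 180·0 = 156, valid modulo lcm(180, 17) = 3060: x ≡ 156 (mod 3060).
Verify against each original: 156 mod 5 = 1, 156 mod 4 = 0, 156 mod 9 = 3, 156 mod 17 = 3.

x ≡ 156 (mod 3060).


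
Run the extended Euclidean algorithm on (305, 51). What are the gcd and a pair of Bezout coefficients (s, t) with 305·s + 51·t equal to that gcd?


Euclidean algorithm on (305, 51) — divide until remainder is 0:
  305 = 5 · 51 + 50
  51 = 1 · 50 + 1
  50 = 50 · 1 + 0
gcd(305, 51) = 1.
Track Bezout coefficients alongside the remainders: start with r₀ = 305 = a·1 + b·0 (s = 1, t = 0) and r₁ = 51 = a·0 + b·1 (s = 0, t = 1); each new remainder r_{k+1} = r_{k-1} − q_k·r_k inherits s_{k+1} = s_{k-1} − q_k·s_k, t_{k+1} = t_{k-1} − q_k·t_k, so r_k = a·s_k + b·t_k at every step:
  q = 5: r = 50, s = 1 − 5·0 = 1, t = 0 − 5·1 = -5  (check: 305·1 + 51·(-5) = 50)
  q = 1: r = 1, s = 0 − 1·1 = -1, t = 1 − 1·(-5) = 6  (check: 305·(-1) + 51·6 = 1)
The row with r = 1 (the gcd) gives the Bezout coefficients s = -1, t = 6.
Result: 305 · (-1) + 51 · (6) = 1.

gcd(305, 51) = 1; s = -1, t = 6 (check: 305·(-1) + 51·6 = 1).


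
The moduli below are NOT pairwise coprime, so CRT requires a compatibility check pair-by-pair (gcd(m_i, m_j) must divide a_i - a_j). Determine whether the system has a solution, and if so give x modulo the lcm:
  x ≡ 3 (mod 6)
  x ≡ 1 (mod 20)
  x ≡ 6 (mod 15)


Moduli 6, 20, 15 are not pairwise coprime, so CRT works modulo lcm(m_i) when all pairwise compatibility conditions hold.
Pairwise compatibility: gcd(m_i, m_j) must divide a_i - a_j for every pair.
Merge one congruence at a time:
  Start: x ≡ 3 (mod 6).
  Combine with x ≡ 1 (mod 20): gcd(6, 20) = 2; 1 - 3 = -2, which IS divisible by 2, so compatible.
    Write x = 3 + 6·t and substitute into x ≡ 1 (mod 20): 6·t ≡ 1 − 3 = -2 (mod 20).
    Divide the congruence (and modulus) by g = 2: 3·t ≡ -1 (mod 10).
    Reduce coefficients mod 10: 3·t ≡ 9 (mod 10).
    The inverse of 3 mod 10 is 7 (since 3·7 = 21 = 2·10 + 1), so t ≡ 7·9 = 63 ≡ 3 (mod 10).
    Then x = 3 + 6·3 = 21, valid modulo lcm(6, 20) = 60: x ≡ 21 (mod 60).
  Combine with x ≡ 6 (mod 15): gcd(60, 15) = 15; 6 - 21 = -15, which IS divisible by 15, so compatible.
    Write x = 21 + 60·t and substitute into x ≡ 6 (mod 15): 60·t ≡ 6 − 21 = -15 (mod 15).
    Divide the congruence (and modulus) by g = 15: 4·t ≡ -1 (mod 1).
    Modulo 1 every t works; take t = 0.
    Then x = 21 + 60·0 = 21, valid modulo lcm(60, 15) = 60: x ≡ 21 (mod 60).
Verify: 21 mod 6 = 3, 21 mod 20 = 1, 21 mod 15 = 6.

x ≡ 21 (mod 60).


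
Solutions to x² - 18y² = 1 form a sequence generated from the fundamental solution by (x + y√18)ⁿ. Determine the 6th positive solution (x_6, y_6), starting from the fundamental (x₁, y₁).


Step 1: Find the fundamental solution (x₁, y₁) of x² - 18y² = 1.
  Expand √18 as a continued fraction. a₀ = ⌊√18⌋ = 4; iterate m_{k+1} = d_k·a_k − m_k, d_{k+1} = (18 − m_{k+1}²)/d_k, a_{k+1} = ⌊(a₀ + m_{k+1})/d_{k+1}⌋ (starting m₀ = 0, d₀ = 1), with convergents p_k = a_k·p_{k-1} + p_{k-2}, q_k = a_k·q_{k-1} + q_{k-2} (p₋₁ = 1, q₋₁ = 0):
  k = 0: a₀ = 4; p₀/q₀ = 4/1; p₀² − 18·q₀² = 16 − 18 = -2.
  k = 1: m = 4, d = 2, a = ⌊(4 + 4)/2⌋ = 4; p/q = (4·4 + 1)/(4·1 + 0) = 17/4; p² − 18·q² = 289 − 288 = 1.
  The first convergent with p² − 18·q² = 1 gives the fundamental solution (x₁, y₁) = (17, 4).
Step 2: Apply the recurrence (x_{n+1}, y_{n+1}) = (x₁x_n + 18y₁y_n, x₁y_n + y₁x_n) repeatedly.
  From (x_1, y_1) = (17, 4): x_2 = 17·17 + 18·4·4 = 577; y_2 = 17·4 + 4·17 = 136.
  From (x_2, y_2) = (577, 136): x_3 = 17·577 + 18·4·136 = 19601; y_3 = 17·136 + 4·577 = 4620.
  From (x_3, y_3) = (19601, 4620): x_4 = 17·19601 + 18·4·4620 = 665857; y_4 = 17·4620 + 4·19601 = 156944.
  From (x_4, y_4) = (665857, 156944): x_5 = 17·665857 + 18·4·156944 = 22619537; y_5 = 17·156944 + 4·665857 = 5331476.
  From (x_5, y_5) = (22619537, 5331476): x_6 = 17·22619537 + 18·4·5331476 = 768398401; y_6 = 17·5331476 + 4·22619537 = 181113240.
Step 3: Verify x_6² - 18·y_6² = 590436102659356801 - 590436102659356800 = 1 (should be 1). ✓

(x_1, y_1) = (17, 4); (x_6, y_6) = (768398401, 181113240).


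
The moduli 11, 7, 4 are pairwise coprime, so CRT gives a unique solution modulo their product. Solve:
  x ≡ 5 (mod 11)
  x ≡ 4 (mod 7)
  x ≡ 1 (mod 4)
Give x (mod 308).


Moduli 11, 7, 4 are pairwise coprime; by CRT there is a unique solution modulo M = 11 · 7 · 4 = 308.
Solve pairwise, accumulating the modulus:
  Start with x ≡ 5 (mod 11).
  Combine with x ≡ 4 (mod 7): since gcd(11, 7) = 1, we get a unique residue mod 77.
    Write x = 5 + 11·t and substitute into x ≡ 4 (mod 7): 11·t ≡ 4 − 5 = -1 (mod 7).
    Reduce coefficients mod 7: 4·t ≡ 6 (mod 7).
    The inverse of 4 mod 7 is 2 (since 4·2 = 8 = 1·7 + 1), so t ≡ 2·6 = 12 ≡ 5 (mod 7).
    Then x = 5 + 11·5 = 60, valid modulo lcm(11, 7) = 77: x ≡ 60 (mod 77).
  Combine with x ≡ 1 (mod 4): since gcd(77, 4) = 1, we get a unique residue mod 308.
    Write x = 60 + 77·t and substitute into x ≡ 1 (mod 4): 77·t ≡ 1 − 60 = -59 (mod 4).
    Reduce coefficients mod 4: 1·t ≡ 1 (mod 4).
    So t ≡ 1 (mod 4).
    Then x = 60 + 77·1 = 137, valid modulo lcm(77, 4) = 308: x ≡ 137 (mod 308).
Verify: 137 mod 11 = 5 ✓, 137 mod 7 = 4 ✓, 137 mod 4 = 1 ✓.

x ≡ 137 (mod 308).


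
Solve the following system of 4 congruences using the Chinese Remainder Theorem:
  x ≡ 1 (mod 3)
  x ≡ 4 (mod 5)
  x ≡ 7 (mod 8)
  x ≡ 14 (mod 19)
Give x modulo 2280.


Product of moduli M = 3 · 5 · 8 · 19 = 2280.
Merge one congruence at a time:
  Start: x ≡ 1 (mod 3).
  Combine with x ≡ 4 (mod 5); new modulus lcm = 15.
    Write x = 1 + 3·t and substitute into x ≡ 4 (mod 5): 3·t ≡ 4 − 1 = 3 (mod 5).
    The inverse of 3 mod 5 is 2 (since 3·2 = 6 = 1·5 + 1), so t ≡ 2·3 = 6 ≡ 1 (mod 5).
    Then x = 1 + 3·1 = 4, valid modulo lcm(3, 5) = 15: x ≡ 4 (mod 15).
  Combine with x ≡ 7 (mod 8); new modulus lcm = 120.
    Write x = 4 + 15·t and substitute into x ≡ 7 (mod 8): 15·t ≡ 7 − 4 = 3 (mod 8).
    Reduce coefficients mod 8: 7·t ≡ 3 (mod 8).
    The inverse of 7 mod 8 is 7 (since 7·7 = 49 = 6·8 + 1), so t ≡ 7·3 = 21 ≡ 5 (mod 8).
    Then x = 4 + 15·5 = 79, valid modulo lcm(15, 8) = 120: x ≡ 79 (mod 120).
  Combine with x ≡ 14 (mod 19); new modulus lcm = 2280.
    Write x = 79 + 120·t and substitute into x ≡ 14 (mod 19): 120·t ≡ 14 − 79 = -65 (mod 19).
    Reduce coefficients mod 19: 6·t ≡ 11 (mod 19).
    The inverse of 6 mod 19 is 16 (since 6·16 = 96 = 5·19 + 1), so t ≡ 16·11 = 176 ≡ 5 (mod 19).
    Then x = 79 + 120·5 = 679, valid modulo lcm(120, 19) = 2280: x ≡ 679 (mod 2280).
Verify against each original: 679 mod 3 = 1, 679 mod 5 = 4, 679 mod 8 = 7, 679 mod 19 = 14.

x ≡ 679 (mod 2280).


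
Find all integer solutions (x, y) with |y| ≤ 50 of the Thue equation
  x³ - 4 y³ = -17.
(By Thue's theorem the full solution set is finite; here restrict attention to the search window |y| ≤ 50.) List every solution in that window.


The equation is x³ - 4y³ = -17. For fixed y, x³ = 4·y³ − 17, so a solution requires the RHS to be a perfect cube.
Strategy: iterate y from -50 to 50, compute RHS = 4·y³ − 17, and check whether it is a (positive or negative) perfect cube.
Check small values of y:
  y = 0: RHS = -17 is not a perfect cube.
  y = 1: RHS = -13 is not a perfect cube.
  y = -1: RHS = -21 is not a perfect cube.
  y = 2: RHS = 15 is not a perfect cube.
  y = -2: RHS = -49 is not a perfect cube.
  y = 3: RHS = 91 is not a perfect cube.
  y = -3: RHS = -125 = (-5)³ ⇒ x = -5 works.
Continuing the search up to |y| = 50 finds no further solutions beyond those listed.
Collected solutions: (-5, -3).

Solutions (with |y| ≤ 50): (-5, -3).


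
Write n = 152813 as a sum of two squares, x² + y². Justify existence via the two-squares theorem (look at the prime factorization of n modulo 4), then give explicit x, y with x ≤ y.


Step 1: Factor n = 152813 = 17 · 89 · 101.
Step 2: Check the mod-4 condition on each prime factor: 17 ≡ 1 (mod 4), exponent 1; 89 ≡ 1 (mod 4), exponent 1; 101 ≡ 1 (mod 4), exponent 1.
All primes ≡ 3 (mod 4) appear to even exponent (or don't appear), so by the two-squares theorem n IS expressible as a sum of two squares.
Step 3: Build a representation. Here n = 17 · 89 · 101 is a product of primes ≡ 1 (mod 4). Each prime p ≡ 1 (mod 4) is itself a sum of two squares; find a² by testing p − a² for a perfect square:
  17: 17 − 1² = 16 = 4² ⇒ 17 = 1² + 4².
  89: 89 − 1² = 88, 89 − 2² = 85, 89 − 3² = 80, 89 − 4² = 73, 89 − 5² = 64 = 8² ⇒ 89 = 5² + 8².
  101: 101 − 1² = 100 = 10² ⇒ 101 = 1² + 10².
  Combine using the Brahmagupta–Fibonacci identity (a² + b²)(c² + d²) = (ac − bd)² + (ad + bc)² = (ac + bd)² + (ad − bc)²:
  17 · 89 = 1513: from (1² + 4²)(5² + 8²), take (1·5 − 4·8, 1·8 + 4·5) = (5 − 32, 8 + 20) = (-27, 28); dropping signs (only squares matter) gives (27, 28); check 27² + 28² = 729 + 784 = 1513 ✓.
  1513 · 101 = 152813: from (27² + 28²)(1² + 10²), take (27·1 − 28·10, 27·10 + 28·1) = (27 − 280, 270 + 28) = (-253, 298); dropping signs (only squares matter) gives (253, 298); check 253² + 298² = 64009 + 88804 = 152813 ✓.
Step 4: Order so x ≤ y and verify: 253² + 298² = 64009 + 88804 = 152813 = n. ✓

n = 152813 = 253² + 298² (one valid representation with x ≤ y).


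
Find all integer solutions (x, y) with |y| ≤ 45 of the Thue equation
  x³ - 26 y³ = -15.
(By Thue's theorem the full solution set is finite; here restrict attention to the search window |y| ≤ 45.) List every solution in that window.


The equation is x³ - 26y³ = -15. For fixed y, x³ = 26·y³ − 15, so a solution requires the RHS to be a perfect cube.
Strategy: iterate y from -45 to 45, compute RHS = 26·y³ − 15, and check whether it is a (positive or negative) perfect cube.
Check small values of y:
  y = 0: RHS = -15 is not a perfect cube.
  y = 1: RHS = 11 is not a perfect cube.
  y = -1: RHS = -41 is not a perfect cube.
  y = 2: RHS = 193 is not a perfect cube.
  y = -2: RHS = -223 is not a perfect cube.
  y = 3: RHS = 687 is not a perfect cube.
  y = -3: RHS = -717 is not a perfect cube.
Continuing the search up to |y| = 45 finds no solutions either.
No (x, y) in the scanned range satisfies the equation.

No integer solutions with |y| ≤ 45.


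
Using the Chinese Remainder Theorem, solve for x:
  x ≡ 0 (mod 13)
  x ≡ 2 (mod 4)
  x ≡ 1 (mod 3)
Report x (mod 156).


Moduli 13, 4, 3 are pairwise coprime; by CRT there is a unique solution modulo M = 13 · 4 · 3 = 156.
Solve pairwise, accumulating the modulus:
  Start with x ≡ 0 (mod 13).
  Combine with x ≡ 2 (mod 4): since gcd(13, 4) = 1, we get a unique residue mod 52.
    Write x = 0 + 13·t and substitute into x ≡ 2 (mod 4): 13·t ≡ 2 − 0 = 2 (mod 4).
    Reduce coefficients mod 4: 1·t ≡ 2 (mod 4).
    So t ≡ 2 (mod 4).
    Then x = 0 + 13·2 = 26, valid modulo lcm(13, 4) = 52: x ≡ 26 (mod 52).
  Combine with x ≡ 1 (mod 3): since gcd(52, 3) = 1, we get a unique residue mod 156.
    Write x = 26 + 52·t and substitute into x ≡ 1 (mod 3): 52·t ≡ 1 − 26 = -25 (mod 3).
    Reduce coefficients mod 3: 1·t ≡ 2 (mod 3).
    So t ≡ 2 (mod 3).
    Then x = 26 + 52·2 = 130, valid modulo lcm(52, 3) = 156: x ≡ 130 (mod 156).
Verify: 130 mod 13 = 0 ✓, 130 mod 4 = 2 ✓, 130 mod 3 = 1 ✓.

x ≡ 130 (mod 156).


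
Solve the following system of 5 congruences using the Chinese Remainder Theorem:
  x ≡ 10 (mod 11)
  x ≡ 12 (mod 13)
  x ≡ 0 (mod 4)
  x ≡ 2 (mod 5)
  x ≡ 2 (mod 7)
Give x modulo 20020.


Product of moduli M = 11 · 13 · 4 · 5 · 7 = 20020.
Merge one congruence at a time:
  Start: x ≡ 10 (mod 11).
  Combine with x ≡ 12 (mod 13); new modulus lcm = 143.
    Write x = 10 + 11·t and substitute into x ≡ 12 (mod 13): 11·t ≡ 12 − 10 = 2 (mod 13).
    The inverse of 11 mod 13 is 6 (since 11·6 = 66 = 5·13 + 1), so t ≡ 6·2 = 12 ≡ 12 (mod 13).
    Then x = 10 + 11·12 = 142, valid modulo lcm(11, 13) = 143: x ≡ 142 (mod 143).
  Combine with x ≡ 0 (mod 4); new modulus lcm = 572.
    Write x = 142 + 143·t and substitute into x ≡ 0 (mod 4): 143·t ≡ 0 − 142 = -142 (mod 4).
    Reduce coefficients mod 4: 3·t ≡ 2 (mod 4).
    The inverse of 3 mod 4 is 3 (since 3·3 = 9 = 2·4 + 1), so t ≡ 3·2 = 6 ≡ 2 (mod 4).
    Then x = 142 + 143·2 = 428, valid modulo lcm(143, 4) = 572: x ≡ 428 (mod 572).
  Combine with x ≡ 2 (mod 5); new modulus lcm = 2860.
    Write x = 428 + 572·t and substitute into x ≡ 2 (mod 5): 572·t ≡ 2 − 428 = -426 (mod 5).
    Reduce coefficients mod 5: 2·t ≡ 4 (mod 5).
    The inverse of 2 mod 5 is 3 (since 2·3 = 6 = 1·5 + 1), so t ≡ 3·4 = 12 ≡ 2 (mod 5).
    Then x = 428 + 572·2 = 1572, valid modulo lcm(572, 5) = 2860: x ≡ 1572 (mod 2860).
  Combine with x ≡ 2 (mod 7); new modulus lcm = 20020.
    Write x = 1572 + 2860·t and substitute into x ≡ 2 (mod 7): 2860·t ≡ 2 − 1572 = -1570 (mod 7).
    Reduce coefficients mod 7: 4·t ≡ 5 (mod 7).
    The inverse of 4 mod 7 is 2 (since 4·2 = 8 = 1·7 + 1), so t ≡ 2·5 = 10 ≡ 3 (mod 7).
    Then x = 1572 + 2860·3 = 10152, valid modulo lcm(2860, 7) = 20020: x ≡ 10152 (mod 20020).
Verify against each original: 10152 mod 11 = 10, 10152 mod 13 = 12, 10152 mod 4 = 0, 10152 mod 5 = 2, 10152 mod 7 = 2.

x ≡ 10152 (mod 20020).


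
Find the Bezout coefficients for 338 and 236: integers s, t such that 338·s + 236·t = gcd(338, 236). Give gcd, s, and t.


Euclidean algorithm on (338, 236) — divide until remainder is 0:
  338 = 1 · 236 + 102
  236 = 2 · 102 + 32
  102 = 3 · 32 + 6
  32 = 5 · 6 + 2
  6 = 3 · 2 + 0
gcd(338, 236) = 2.
Track Bezout coefficients alongside the remainders: start with r₀ = 338 = a·1 + b·0 (s = 1, t = 0) and r₁ = 236 = a·0 + b·1 (s = 0, t = 1); each new remainder r_{k+1} = r_{k-1} − q_k·r_k inherits s_{k+1} = s_{k-1} − q_k·s_k, t_{k+1} = t_{k-1} − q_k·t_k, so r_k = a·s_k + b·t_k at every step:
  q = 1: r = 102, s = 1 − 1·0 = 1, t = 0 − 1·1 = -1  (check: 338·1 + 236·(-1) = 102)
  q = 2: r = 32, s = 0 − 2·1 = -2, t = 1 − 2·(-1) = 3  (check: 338·(-2) + 236·3 = 32)
  q = 3: r = 6, s = 1 − 3·(-2) = 7, t = -1 − 3·3 = -10  (check: 338·7 + 236·(-10) = 6)
  q = 5: r = 2, s = -2 − 5·7 = -37, t = 3 − 5·(-10) = 53  (check: 338·(-37) + 236·53 = 2)
The row with r = 2 (the gcd) gives the Bezout coefficients s = -37, t = 53.
Result: 338 · (-37) + 236 · (53) = 2.

gcd(338, 236) = 2; s = -37, t = 53 (check: 338·(-37) + 236·53 = 2).


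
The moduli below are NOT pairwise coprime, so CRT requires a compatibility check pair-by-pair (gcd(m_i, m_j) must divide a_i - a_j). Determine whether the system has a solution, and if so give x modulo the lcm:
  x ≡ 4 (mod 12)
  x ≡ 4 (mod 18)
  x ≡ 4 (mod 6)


Moduli 12, 18, 6 are not pairwise coprime, so CRT works modulo lcm(m_i) when all pairwise compatibility conditions hold.
Pairwise compatibility: gcd(m_i, m_j) must divide a_i - a_j for every pair.
Merge one congruence at a time:
  Start: x ≡ 4 (mod 12).
  Combine with x ≡ 4 (mod 18): gcd(12, 18) = 6; 4 - 4 = 0, which IS divisible by 6, so compatible.
    Write x = 4 + 12·t and substitute into x ≡ 4 (mod 18): 12·t ≡ 4 − 4 = 0 (mod 18).
    Divide the congruence (and modulus) by g = 6: 2·t ≡ 0 (mod 3).
    The inverse of 2 mod 3 is 2 (since 2·2 = 4 = 1·3 + 1), so t ≡ 2·0 = 0 ≡ 0 (mod 3).
    Then x = 4 + 12·0 = 4, valid modulo lcm(12, 18) = 36: x ≡ 4 (mod 36).
  Combine with x ≡ 4 (mod 6): gcd(36, 6) = 6; 4 - 4 = 0, which IS divisible by 6, so compatible.
    Write x = 4 + 36·t and substitute into x ≡ 4 (mod 6): 36·t ≡ 4 − 4 = 0 (mod 6).
    Divide the congruence (and modulus) by g = 6: 6·t ≡ 0 (mod 1).
    Modulo 1 every t works; take t = 0.
    Then x = 4 + 36·0 = 4, valid modulo lcm(36, 6) = 36: x ≡ 4 (mod 36).
Verify: 4 mod 12 = 4, 4 mod 18 = 4, 4 mod 6 = 4.

x ≡ 4 (mod 36).


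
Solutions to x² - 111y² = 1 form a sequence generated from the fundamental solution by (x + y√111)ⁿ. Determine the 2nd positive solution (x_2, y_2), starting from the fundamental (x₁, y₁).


Step 1: Find the fundamental solution (x₁, y₁) of x² - 111y² = 1.
  Expand √111 as a continued fraction. a₀ = ⌊√111⌋ = 10; iterate m_{k+1} = d_k·a_k − m_k, d_{k+1} = (111 − m_{k+1}²)/d_k, a_{k+1} = ⌊(a₀ + m_{k+1})/d_{k+1}⌋ (starting m₀ = 0, d₀ = 1), with convergents p_k = a_k·p_{k-1} + p_{k-2}, q_k = a_k·q_{k-1} + q_{k-2} (p₋₁ = 1, q₋₁ = 0):
  k = 0: a₀ = 10; p₀/q₀ = 10/1; p₀² − 111·q₀² = 100 − 111 = -11.
  k = 1: m = 10, d = 11, a = ⌊(10 + 10)/11⌋ = 1; p/q = (1·10 + 1)/(1·1 + 0) = 11/1; p² − 111·q² = 121 − 111 = 10.
  k = 2: m = 1, d = 10, a = ⌊(10 + 1)/10⌋ = 1; p/q = (1·11 + 10)/(1·1 + 1) = 21/2; p² − 111·q² = 441 − 444 = -3.
  k = 3: m = 9, d = 3, a = ⌊(10 + 9)/3⌋ = 6; p/q = (6·21 + 11)/(6·2 + 1) = 137/13; p² − 111·q² = 18769 − 18759 = 10.
  k = 4: m = 9, d = 10, a = ⌊(10 + 9)/10⌋ = 1; p/q = (1·137 + 21)/(1·13 + 2) = 158/15; p² − 111·q² = 24964 − 24975 = -11.
  k = 5: m = 1, d = 11, a = ⌊(10 + 1)/11⌋ = 1; p/q = (1·158 + 137)/(1·15 + 13) = 295/28; p² − 111·q² = 87025 − 87024 = 1.
  The first convergent with p² − 111·q² = 1 gives the fundamental solution (x₁, y₁) = (295, 28).
Step 2: Apply the recurrence (x_{n+1}, y_{n+1}) = (x₁x_n + 111y₁y_n, x₁y_n + y₁x_n) repeatedly.
  From (x_1, y_1) = (295, 28): x_2 = 295·295 + 111·28·28 = 174049; y_2 = 295·28 + 28·295 = 16520.
Step 3: Verify x_2² - 111·y_2² = 30293054401 - 30293054400 = 1 (should be 1). ✓

(x_1, y_1) = (295, 28); (x_2, y_2) = (174049, 16520).


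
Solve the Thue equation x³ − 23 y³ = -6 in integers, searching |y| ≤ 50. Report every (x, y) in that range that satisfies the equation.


The equation is x³ - 23y³ = -6. For fixed y, x³ = 23·y³ − 6, so a solution requires the RHS to be a perfect cube.
Strategy: iterate y from -50 to 50, compute RHS = 23·y³ − 6, and check whether it is a (positive or negative) perfect cube.
Check small values of y:
  y = 0: RHS = -6 is not a perfect cube.
  y = 1: RHS = 17 is not a perfect cube.
  y = -1: RHS = -29 is not a perfect cube.
  y = 2: RHS = 178 is not a perfect cube.
  y = -2: RHS = -190 is not a perfect cube.
  y = 3: RHS = 615 is not a perfect cube.
  y = -3: RHS = -627 is not a perfect cube.
Continuing the search up to |y| = 50 finds no solutions either.
No (x, y) in the scanned range satisfies the equation.

No integer solutions with |y| ≤ 50.


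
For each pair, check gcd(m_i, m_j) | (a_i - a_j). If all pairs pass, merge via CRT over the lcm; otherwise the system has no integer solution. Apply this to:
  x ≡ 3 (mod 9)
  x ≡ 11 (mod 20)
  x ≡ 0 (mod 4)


Moduli 9, 20, 4 are not pairwise coprime, so CRT works modulo lcm(m_i) when all pairwise compatibility conditions hold.
Pairwise compatibility: gcd(m_i, m_j) must divide a_i - a_j for every pair.
Merge one congruence at a time:
  Start: x ≡ 3 (mod 9).
  Combine with x ≡ 11 (mod 20): gcd(9, 20) = 1; 11 - 3 = 8, which IS divisible by 1, so compatible.
    Write x = 3 + 9·t and substitute into x ≡ 11 (mod 20): 9·t ≡ 11 − 3 = 8 (mod 20).
    The inverse of 9 mod 20 is 9 (since 9·9 = 81 = 4·20 + 1), so t ≡ 9·8 = 72 ≡ 12 (mod 20).
    Then x = 3 + 9·12 = 111, valid modulo lcm(9, 20) = 180: x ≡ 111 (mod 180).
  Combine with x ≡ 0 (mod 4): gcd(180, 4) = 4, and 0 - 111 = -111 is NOT divisible by 4.
    ⇒ system is inconsistent (no integer solution).

No solution (the system is inconsistent).


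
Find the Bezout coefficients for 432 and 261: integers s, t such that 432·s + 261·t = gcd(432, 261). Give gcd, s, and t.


Euclidean algorithm on (432, 261) — divide until remainder is 0:
  432 = 1 · 261 + 171
  261 = 1 · 171 + 90
  171 = 1 · 90 + 81
  90 = 1 · 81 + 9
  81 = 9 · 9 + 0
gcd(432, 261) = 9.
Track Bezout coefficients alongside the remainders: start with r₀ = 432 = a·1 + b·0 (s = 1, t = 0) and r₁ = 261 = a·0 + b·1 (s = 0, t = 1); each new remainder r_{k+1} = r_{k-1} − q_k·r_k inherits s_{k+1} = s_{k-1} − q_k·s_k, t_{k+1} = t_{k-1} − q_k·t_k, so r_k = a·s_k + b·t_k at every step:
  q = 1: r = 171, s = 1 − 1·0 = 1, t = 0 − 1·1 = -1  (check: 432·1 + 261·(-1) = 171)
  q = 1: r = 90, s = 0 − 1·1 = -1, t = 1 − 1·(-1) = 2  (check: 432·(-1) + 261·2 = 90)
  q = 1: r = 81, s = 1 − 1·(-1) = 2, t = -1 − 1·2 = -3  (check: 432·2 + 261·(-3) = 81)
  q = 1: r = 9, s = -1 − 1·2 = -3, t = 2 − 1·(-3) = 5  (check: 432·(-3) + 261·5 = 9)
The row with r = 9 (the gcd) gives the Bezout coefficients s = -3, t = 5.
Result: 432 · (-3) + 261 · (5) = 9.

gcd(432, 261) = 9; s = -3, t = 5 (check: 432·(-3) + 261·5 = 9).


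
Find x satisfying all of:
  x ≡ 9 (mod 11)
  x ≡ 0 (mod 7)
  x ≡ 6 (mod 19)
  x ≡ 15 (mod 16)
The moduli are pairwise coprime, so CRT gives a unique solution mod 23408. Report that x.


Product of moduli M = 11 · 7 · 19 · 16 = 23408.
Merge one congruence at a time:
  Start: x ≡ 9 (mod 11).
  Combine with x ≡ 0 (mod 7); new modulus lcm = 77.
    Write x = 9 + 11·t and substitute into x ≡ 0 (mod 7): 11·t ≡ 0 − 9 = -9 (mod 7).
    Reduce coefficients mod 7: 4·t ≡ 5 (mod 7).
    The inverse of 4 mod 7 is 2 (since 4·2 = 8 = 1·7 + 1), so t ≡ 2·5 = 10 ≡ 3 (mod 7).
    Then x = 9 + 11·3 = 42, valid modulo lcm(11, 7) = 77: x ≡ 42 (mod 77).
  Combine with x ≡ 6 (mod 19); new modulus lcm = 1463.
    Write x = 42 + 77·t and substitute into x ≡ 6 (mod 19): 77·t ≡ 6 − 42 = -36 (mod 19).
    Reduce coefficients mod 19: 1·t ≡ 2 (mod 19).
    So t ≡ 2 (mod 19).
    Then x = 42 + 77·2 = 196, valid modulo lcm(77, 19) = 1463: x ≡ 196 (mod 1463).
  Combine with x ≡ 15 (mod 16); new modulus lcm = 23408.
    Write x = 196 + 1463·t and substitute into x ≡ 15 (mod 16): 1463·t ≡ 15 − 196 = -181 (mod 16).
    Reduce coefficients mod 16: 7·t ≡ 11 (mod 16).
    The inverse of 7 mod 16 is 7 (since 7·7 = 49 = 3·16 + 1), so t ≡ 7·11 = 77 ≡ 13 (mod 16).
    Then x = 196 + 1463·13 = 19215, valid modulo lcm(1463, 16) = 23408: x ≡ 19215 (mod 23408).
Verify against each original: 19215 mod 11 = 9, 19215 mod 7 = 0, 19215 mod 19 = 6, 19215 mod 16 = 15.

x ≡ 19215 (mod 23408).


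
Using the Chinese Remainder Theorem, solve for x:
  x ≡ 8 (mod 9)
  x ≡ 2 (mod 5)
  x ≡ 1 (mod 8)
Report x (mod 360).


Moduli 9, 5, 8 are pairwise coprime; by CRT there is a unique solution modulo M = 9 · 5 · 8 = 360.
Solve pairwise, accumulating the modulus:
  Start with x ≡ 8 (mod 9).
  Combine with x ≡ 2 (mod 5): since gcd(9, 5) = 1, we get a unique residue mod 45.
    Write x = 8 + 9·t and substitute into x ≡ 2 (mod 5): 9·t ≡ 2 − 8 = -6 (mod 5).
    Reduce coefficients mod 5: 4·t ≡ 4 (mod 5).
    The inverse of 4 mod 5 is 4 (since 4·4 = 16 = 3·5 + 1), so t ≡ 4·4 = 16 ≡ 1 (mod 5).
    Then x = 8 + 9·1 = 17, valid modulo lcm(9, 5) = 45: x ≡ 17 (mod 45).
  Combine with x ≡ 1 (mod 8): since gcd(45, 8) = 1, we get a unique residue mod 360.
    Write x = 17 + 45·t and substitute into x ≡ 1 (mod 8): 45·t ≡ 1 − 17 = -16 (mod 8).
    Reduce coefficients mod 8: 5·t ≡ 0 (mod 8).
    The inverse of 5 mod 8 is 5 (since 5·5 = 25 = 3·8 + 1), so t ≡ 5·0 = 0 ≡ 0 (mod 8).
    Then x = 17 + 45·0 = 17, valid modulo lcm(45, 8) = 360: x ≡ 17 (mod 360).
Verify: 17 mod 9 = 8 ✓, 17 mod 5 = 2 ✓, 17 mod 8 = 1 ✓.

x ≡ 17 (mod 360).


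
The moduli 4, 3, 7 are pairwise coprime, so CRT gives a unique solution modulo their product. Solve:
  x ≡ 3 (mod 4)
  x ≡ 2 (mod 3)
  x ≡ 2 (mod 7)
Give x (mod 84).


Moduli 4, 3, 7 are pairwise coprime; by CRT there is a unique solution modulo M = 4 · 3 · 7 = 84.
Solve pairwise, accumulating the modulus:
  Start with x ≡ 3 (mod 4).
  Combine with x ≡ 2 (mod 3): since gcd(4, 3) = 1, we get a unique residue mod 12.
    Write x = 3 + 4·t and substitute into x ≡ 2 (mod 3): 4·t ≡ 2 − 3 = -1 (mod 3).
    Reduce coefficients mod 3: 1·t ≡ 2 (mod 3).
    So t ≡ 2 (mod 3).
    Then x = 3 + 4·2 = 11, valid modulo lcm(4, 3) = 12: x ≡ 11 (mod 12).
  Combine with x ≡ 2 (mod 7): since gcd(12, 7) = 1, we get a unique residue mod 84.
    Write x = 11 + 12·t and substitute into x ≡ 2 (mod 7): 12·t ≡ 2 − 11 = -9 (mod 7).
    Reduce coefficients mod 7: 5·t ≡ 5 (mod 7).
    The inverse of 5 mod 7 is 3 (since 5·3 = 15 = 2·7 + 1), so t ≡ 3·5 = 15 ≡ 1 (mod 7).
    Then x = 11 + 12·1 = 23, valid modulo lcm(12, 7) = 84: x ≡ 23 (mod 84).
Verify: 23 mod 4 = 3 ✓, 23 mod 3 = 2 ✓, 23 mod 7 = 2 ✓.

x ≡ 23 (mod 84).


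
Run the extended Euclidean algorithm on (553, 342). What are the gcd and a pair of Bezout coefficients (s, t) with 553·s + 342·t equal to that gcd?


Euclidean algorithm on (553, 342) — divide until remainder is 0:
  553 = 1 · 342 + 211
  342 = 1 · 211 + 131
  211 = 1 · 131 + 80
  131 = 1 · 80 + 51
  80 = 1 · 51 + 29
  51 = 1 · 29 + 22
  29 = 1 · 22 + 7
  22 = 3 · 7 + 1
  7 = 7 · 1 + 0
gcd(553, 342) = 1.
Track Bezout coefficients alongside the remainders: start with r₀ = 553 = a·1 + b·0 (s = 1, t = 0) and r₁ = 342 = a·0 + b·1 (s = 0, t = 1); each new remainder r_{k+1} = r_{k-1} − q_k·r_k inherits s_{k+1} = s_{k-1} − q_k·s_k, t_{k+1} = t_{k-1} − q_k·t_k, so r_k = a·s_k + b·t_k at every step:
  q = 1: r = 211, s = 1 − 1·0 = 1, t = 0 − 1·1 = -1  (check: 553·1 + 342·(-1) = 211)
  q = 1: r = 131, s = 0 − 1·1 = -1, t = 1 − 1·(-1) = 2  (check: 553·(-1) + 342·2 = 131)
  q = 1: r = 80, s = 1 − 1·(-1) = 2, t = -1 − 1·2 = -3  (check: 553·2 + 342·(-3) = 80)
  q = 1: r = 51, s = -1 − 1·2 = -3, t = 2 − 1·(-3) = 5  (check: 553·(-3) + 342·5 = 51)
  q = 1: r = 29, s = 2 − 1·(-3) = 5, t = -3 − 1·5 = -8  (check: 553·5 + 342·(-8) = 29)
  q = 1: r = 22, s = -3 − 1·5 = -8, t = 5 − 1·(-8) = 13  (check: 553·(-8) + 342·13 = 22)
  q = 1: r = 7, s = 5 − 1·(-8) = 13, t = -8 − 1·13 = -21  (check: 553·13 + 342·(-21) = 7)
  q = 3: r = 1, s = -8 − 3·13 = -47, t = 13 − 3·(-21) = 76  (check: 553·(-47) + 342·76 = 1)
The row with r = 1 (the gcd) gives the Bezout coefficients s = -47, t = 76.
Result: 553 · (-47) + 342 · (76) = 1.

gcd(553, 342) = 1; s = -47, t = 76 (check: 553·(-47) + 342·76 = 1).


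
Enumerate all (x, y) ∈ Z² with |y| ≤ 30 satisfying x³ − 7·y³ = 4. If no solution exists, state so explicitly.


The equation is x³ - 7y³ = 4. For fixed y, x³ = 7·y³ + 4, so a solution requires the RHS to be a perfect cube.
Strategy: iterate y from -30 to 30, compute RHS = 7·y³ + 4, and check whether it is a (positive or negative) perfect cube.
Check small values of y:
  y = 0: RHS = 4 is not a perfect cube.
  y = 1: RHS = 11 is not a perfect cube.
  y = -1: RHS = -3 is not a perfect cube.
  y = 2: RHS = 60 is not a perfect cube.
  y = -2: RHS = -52 is not a perfect cube.
  y = 3: RHS = 193 is not a perfect cube.
  y = -3: RHS = -185 is not a perfect cube.
Continuing the search up to |y| = 30 finds no solutions either.
No (x, y) in the scanned range satisfies the equation.

No integer solutions with |y| ≤ 30.


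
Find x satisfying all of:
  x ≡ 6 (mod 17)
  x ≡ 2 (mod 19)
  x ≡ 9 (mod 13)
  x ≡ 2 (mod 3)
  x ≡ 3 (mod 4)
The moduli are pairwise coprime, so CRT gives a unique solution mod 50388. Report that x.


Product of moduli M = 17 · 19 · 13 · 3 · 4 = 50388.
Merge one congruence at a time:
  Start: x ≡ 6 (mod 17).
  Combine with x ≡ 2 (mod 19); new modulus lcm = 323.
    Write x = 6 + 17·t and substitute into x ≡ 2 (mod 19): 17·t ≡ 2 − 6 = -4 (mod 19).
    Reduce coefficients mod 19: 17·t ≡ 15 (mod 19).
    The inverse of 17 mod 19 is 9 (since 17·9 = 153 = 8·19 + 1), so t ≡ 9·15 = 135 ≡ 2 (mod 19).
    Then x = 6 + 17·2 = 40, valid modulo lcm(17, 19) = 323: x ≡ 40 (mod 323).
  Combine with x ≡ 9 (mod 13); new modulus lcm = 4199.
    Write x = 40 + 323·t and substitute into x ≡ 9 (mod 13): 323·t ≡ 9 − 40 = -31 (mod 13).
    Reduce coefficients mod 13: 11·t ≡ 8 (mod 13).
    The inverse of 11 mod 13 is 6 (since 11·6 = 66 = 5·13 + 1), so t ≡ 6·8 = 48 ≡ 9 (mod 13).
    Then x = 40 + 323·9 = 2947, valid modulo lcm(323, 13) = 4199: x ≡ 2947 (mod 4199).
  Combine with x ≡ 2 (mod 3); new modulus lcm = 12597.
    Write x = 2947 + 4199·t and substitute into x ≡ 2 (mod 3): 4199·t ≡ 2 − 2947 = -2945 (mod 3).
    Reduce coefficients mod 3: 2·t ≡ 1 (mod 3).
    The inverse of 2 mod 3 is 2 (since 2·2 = 4 = 1·3 + 1), so t ≡ 2·1 = 2 ≡ 2 (mod 3).
    Then x = 2947 + 4199·2 = 11345, valid modulo lcm(4199, 3) = 12597: x ≡ 11345 (mod 12597).
  Combine with x ≡ 3 (mod 4); new modulus lcm = 50388.
    Write x = 11345 + 12597·t and substitute into x ≡ 3 (mod 4): 12597·t ≡ 3 − 11345 = -11342 (mod 4).
    Reduce coefficients mod 4: 1·t ≡ 2 (mod 4).
    So t ≡ 2 (mod 4).
    Then x = 11345 + 12597·2 = 36539, valid modulo lcm(12597, 4) = 50388: x ≡ 36539 (mod 50388).
Verify against each original: 36539 mod 17 = 6, 36539 mod 19 = 2, 36539 mod 13 = 9, 36539 mod 3 = 2, 36539 mod 4 = 3.

x ≡ 36539 (mod 50388).


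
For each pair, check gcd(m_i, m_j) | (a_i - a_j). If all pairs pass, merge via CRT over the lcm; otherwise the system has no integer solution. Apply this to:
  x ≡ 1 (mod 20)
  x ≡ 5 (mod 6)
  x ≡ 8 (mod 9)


Moduli 20, 6, 9 are not pairwise coprime, so CRT works modulo lcm(m_i) when all pairwise compatibility conditions hold.
Pairwise compatibility: gcd(m_i, m_j) must divide a_i - a_j for every pair.
Merge one congruence at a time:
  Start: x ≡ 1 (mod 20).
  Combine with x ≡ 5 (mod 6): gcd(20, 6) = 2; 5 - 1 = 4, which IS divisible by 2, so compatible.
    Write x = 1 + 20·t and substitute into x ≡ 5 (mod 6): 20·t ≡ 5 − 1 = 4 (mod 6).
    Divide the congruence (and modulus) by g = 2: 10·t ≡ 2 (mod 3).
    Reduce coefficients mod 3: 1·t ≡ 2 (mod 3).
    So t ≡ 2 (mod 3).
    Then x = 1 + 20·2 = 41, valid modulo lcm(20, 6) = 60: x ≡ 41 (mod 60).
  Combine with x ≡ 8 (mod 9): gcd(60, 9) = 3; 8 - 41 = -33, which IS divisible by 3, so compatible.
    Write x = 41 + 60·t and substitute into x ≡ 8 (mod 9): 60·t ≡ 8 − 41 = -33 (mod 9).
    Divide the congruence (and modulus) by g = 3: 20·t ≡ -11 (mod 3).
    Reduce coefficients mod 3: 2·t ≡ 1 (mod 3).
    The inverse of 2 mod 3 is 2 (since 2·2 = 4 = 1·3 + 1), so t ≡ 2·1 = 2 ≡ 2 (mod 3).
    Then x = 41 + 60·2 = 161, valid modulo lcm(60, 9) = 180: x ≡ 161 (mod 180).
Verify: 161 mod 20 = 1, 161 mod 6 = 5, 161 mod 9 = 8.

x ≡ 161 (mod 180).
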